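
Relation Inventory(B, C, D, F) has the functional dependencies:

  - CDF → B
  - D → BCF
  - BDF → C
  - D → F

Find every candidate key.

D

Attribute D never appears on the right-hand side of any dependency, so D must belong to every candidate key.
{D}⁺ = {B, C, D, F}, which is all of the schema, so {D} is the only candidate key.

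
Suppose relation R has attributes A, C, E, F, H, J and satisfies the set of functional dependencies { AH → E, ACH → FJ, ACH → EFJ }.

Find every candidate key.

Attributes A, C, H never appear on any right-hand side, so every candidate key must contain {A, C, H}.
{A, C, H}⁺ = {A, C, E, F, H, J}, which is all of the schema, so {A, C, H} is the only candidate key.

ACH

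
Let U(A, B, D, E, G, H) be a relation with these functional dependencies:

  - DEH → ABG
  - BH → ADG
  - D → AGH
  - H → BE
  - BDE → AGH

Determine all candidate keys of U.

{D}, {H}

{D}⁺: D→AGH adds A, G, H; H→BE adds B, E → {A, B, D, E, G, H}.
{H}⁺: H→BE adds B, E; BH→ADG adds A, D, G → {A, B, D, E, G, H}.
Any other superkey contains one of these as a subset, so there are no further candidate keys.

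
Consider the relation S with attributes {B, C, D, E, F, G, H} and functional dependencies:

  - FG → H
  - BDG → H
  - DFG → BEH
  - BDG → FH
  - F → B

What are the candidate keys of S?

Attributes C, D, G never appear on any right-hand side, so every candidate key must contain {C, D, G}.
{C, D, G}⁺ = {C, D, G}, which is not all of the schema, so we must add further attributes.
{B, C, D, G}⁺: BDG→H adds H; BDG→FH adds F; DFG→BEH adds E → {B, C, D, E, F, G, H}. Minimal: {C, D, G}⁺ = {C, D, G}; {B, D, G}⁺ = {B, D, E, F, G, H}; {B, C, G}⁺ = {B, C, G}; … — none reach the full schema.
{C, D, F, G}⁺: FG→H adds H; DFG→BEH adds B, E → {B, C, D, E, F, G, H}. Minimal: {D, F, G}⁺ = {B, D, E, F, G, H}; {C, F, G}⁺ = {B, C, F, G, H}; {C, D, G}⁺ = {C, D, G}; … — none reach the full schema.
Any other superkey contains one of these as a subset, so there are no further candidate keys.

{B, C, D, G}, {C, D, F, G}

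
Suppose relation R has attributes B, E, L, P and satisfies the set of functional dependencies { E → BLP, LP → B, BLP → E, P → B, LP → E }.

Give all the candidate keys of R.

{E}⁺: E→BLP adds B, L, P → {B, E, L, P}.
{L, P}⁺: LP→B adds B; BLP→E adds E → {B, E, L, P}.
Any other superkey contains one of these as a subset, so there are no further candidate keys.

(E), (L, P)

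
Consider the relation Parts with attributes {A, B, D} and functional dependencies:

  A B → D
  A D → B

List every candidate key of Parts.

Attribute A never appears on the right-hand side of any dependency, so A must belong to every candidate key.
{A}⁺ = {A}, which is not all of the schema, so we must add further attributes.
{A, B}⁺: AB→D adds D → {A, B, D}. Minimal: {B}⁺ = {B}; {A}⁺ = {A} — none reach the full schema.
{A, D}⁺: AD→B adds B → {A, B, D}. Minimal: {D}⁺ = {D}; {A}⁺ = {A} — none reach the full schema.

(A, B); (A, D)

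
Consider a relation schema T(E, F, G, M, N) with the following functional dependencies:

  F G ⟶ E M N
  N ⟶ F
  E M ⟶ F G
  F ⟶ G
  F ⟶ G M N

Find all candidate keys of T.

{F}⁺: F→G adds G; F→GMN adds M, N; FG→EMN adds E → {E, F, G, M, N}.
{N}⁺: N→F adds F; F→G adds G; F→GMN adds M; FG→EMN adds E → {E, F, G, M, N}.
{E, M}⁺: EM→FG adds F, G; F→GMN adds N → {E, F, G, M, N}. Minimal: {M}⁺ = {M}; {E}⁺ = {E} — none reach the full schema.

(F), (N), (E, M)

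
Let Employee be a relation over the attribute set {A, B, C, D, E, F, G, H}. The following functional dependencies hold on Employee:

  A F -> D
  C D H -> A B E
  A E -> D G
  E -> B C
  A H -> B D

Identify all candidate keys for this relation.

Attributes F, H never appear on any right-hand side, so every candidate key must contain {F, H}.
{F, H}⁺ = {F, H}, which is not all of the schema, so we must add further attributes.
{A, C, F, H}⁺: AF→D adds D; CDH→ABE adds B, E; AE→DG adds G → {A, B, C, D, E, F, G, H}. Minimal: {C, F, H}⁺ = {C, F, H}; {A, F, H}⁺ = {A, B, D, F, H}; {A, C, H}⁺ = {A, B, C, D, E, G, H}; … — none reach the full schema.
{A, E, F, H}⁺: AF→D adds D; AE→DG adds G; E→BC adds B, C → {A, B, C, D, E, F, G, H}. Minimal: {E, F, H}⁺ = {B, C, E, F, H}; {A, F, H}⁺ = {A, B, D, F, H}; {A, E, H}⁺ = {A, B, C, D, E, G, H}; … — none reach the full schema.
{C, D, F, H}⁺: CDH→ABE adds A, B, E; AE→DG adds G → {A, B, C, D, E, F, G, H}. Minimal: {D, F, H}⁺ = {D, F, H}; {C, F, H}⁺ = {C, F, H}; {C, D, H}⁺ = {A, B, C, D, E, G, H}; … — none reach the full schema.
{D, E, F, H}⁺: E→BC adds B, C; CDH→ABE adds A; AE→DG adds G → {A, B, C, D, E, F, G, H}. Minimal: {E, F, H}⁺ = {B, C, E, F, H}; {D, F, H}⁺ = {D, F, H}; {D, E, H}⁺ = {A, B, C, D, E, G, H}; … — none reach the full schema.
Any other superkey contains one of these as a subset, so there are no further candidate keys.

(A, C, F, H); (A, E, F, H); (C, D, F, H); (D, E, F, H)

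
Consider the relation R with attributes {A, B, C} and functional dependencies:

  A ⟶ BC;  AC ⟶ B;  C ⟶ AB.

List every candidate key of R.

{A}⁺: A→BC adds B, C → {A, B, C}.
{C}⁺: C→AB adds A, B → {A, B, C}.
Any other superkey contains one of these as a subset, so there are no further candidate keys.

{A}; {C}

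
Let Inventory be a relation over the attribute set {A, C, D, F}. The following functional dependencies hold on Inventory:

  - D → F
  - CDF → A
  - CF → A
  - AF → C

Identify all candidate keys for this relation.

AD, CD

Attribute D never appears on the right-hand side of any dependency, so D must belong to every candidate key.
{D}⁺ = {D, F}, which is not all of the schema, so we must add further attributes.
{A, D}⁺: D→F adds F; AF→C adds C → {A, C, D, F}. Minimal: {D}⁺ = {D, F}; {A}⁺ = {A} — none reach the full schema.
{C, D}⁺: D→F adds F; CDF→A adds A → {A, C, D, F}. Minimal: {D}⁺ = {D, F}; {C}⁺ = {C} — none reach the full schema.
Any other superkey contains one of these as a subset, so there are no further candidate keys.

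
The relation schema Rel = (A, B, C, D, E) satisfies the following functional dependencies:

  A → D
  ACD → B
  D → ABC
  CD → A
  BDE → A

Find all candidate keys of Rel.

(A, E), (D, E)

Attribute E never appears on the right-hand side of any dependency, so E must belong to every candidate key.
{E}⁺ = {E}, which is not all of the schema, so we must add further attributes.
{A, E}⁺: A→D adds D; D→ABC adds B, C → {A, B, C, D, E}.
{D, E}⁺: D→ABC adds A, B, C → {A, B, C, D, E}.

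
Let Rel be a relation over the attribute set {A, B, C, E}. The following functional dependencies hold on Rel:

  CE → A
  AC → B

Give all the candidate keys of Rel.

{C, E}

Attributes C, E never appear on any right-hand side, so every candidate key must contain {C, E}.
{C, E}⁺ = {A, B, C, E}, which is all of the schema, so {C, E} is the only candidate key.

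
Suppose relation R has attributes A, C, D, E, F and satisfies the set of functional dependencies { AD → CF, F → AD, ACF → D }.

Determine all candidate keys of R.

Attribute E never appears on the right-hand side of any dependency, so E must belong to every candidate key.
{E}⁺ = {E}, which is not all of the schema, so we must add further attributes.
{E, F}⁺: F→AD adds A, D; AD→CF adds C → {A, C, D, E, F}. Minimal: {F}⁺ = {A, C, D, F}; {E}⁺ = {E} — none reach the full schema.
{A, D, E}⁺: AD→CF adds C, F → {A, C, D, E, F}. Minimal: {D, E}⁺ = {D, E}; {A, E}⁺ = {A, E}; {A, D}⁺ = {A, C, D, F} — none reach the full schema.

EF, ADE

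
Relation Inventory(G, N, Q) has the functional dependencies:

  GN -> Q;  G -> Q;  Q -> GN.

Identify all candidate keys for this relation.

{G}; {Q}

{G}⁺: G→Q adds Q; Q→GN adds N → {G, N, Q}.
{Q}⁺: Q→GN adds G, N → {G, N, Q}.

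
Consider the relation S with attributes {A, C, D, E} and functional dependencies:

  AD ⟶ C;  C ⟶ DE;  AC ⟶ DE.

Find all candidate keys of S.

Attribute A never appears on the right-hand side of any dependency, so A must belong to every candidate key.
{A}⁺ = {A}, which is not all of the schema, so we must add further attributes.
{A, C}⁺: C→DE adds D, E → {A, C, D, E}. Minimal: {C}⁺ = {C, D, E}; {A}⁺ = {A} — none reach the full schema.
{A, D}⁺: AD→C adds C; C→DE adds E → {A, C, D, E}. Minimal: {D}⁺ = {D}; {A}⁺ = {A} — none reach the full schema.

(A, C), (A, D)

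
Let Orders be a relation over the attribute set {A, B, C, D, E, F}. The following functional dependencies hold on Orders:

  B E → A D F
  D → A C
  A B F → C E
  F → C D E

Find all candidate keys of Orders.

Attribute B never appears on the right-hand side of any dependency, so B must belong to every candidate key.
{B}⁺ = {B}, which is not all of the schema, so we must add further attributes.
{B, E}⁺: BE→ADF adds A, D, F; D→AC adds C → {A, B, C, D, E, F}. Minimal: {E}⁺ = {E}; {B}⁺ = {B} — none reach the full schema.
{B, F}⁺: F→CDE adds C, D, E; BE→ADF adds A → {A, B, C, D, E, F}. Minimal: {F}⁺ = {A, C, D, E, F}; {B}⁺ = {B} — none reach the full schema.
Any other superkey contains one of these as a subset, so there are no further candidate keys.

{B, E}, {B, F}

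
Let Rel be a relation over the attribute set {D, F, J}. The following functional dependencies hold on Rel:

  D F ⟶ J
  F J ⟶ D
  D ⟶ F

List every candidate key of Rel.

{D}⁺: D→F adds F; DF→J adds J → {D, F, J}.
{F, J}⁺: FJ→D adds D → {D, F, J}. Minimal: {J}⁺ = {J}; {F}⁺ = {F} — none reach the full schema.
Any other superkey contains one of these as a subset, so there are no further candidate keys.

{D}, {F, J}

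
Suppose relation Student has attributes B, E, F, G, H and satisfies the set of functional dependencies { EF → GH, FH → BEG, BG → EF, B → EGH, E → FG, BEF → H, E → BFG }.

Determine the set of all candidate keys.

{B}⁺: B→EGH adds E, G, H; E→FG adds F → {B, E, F, G, H}.
{E}⁺: E→FG adds F, G; E→BFG adds B; EF→GH adds H → {B, E, F, G, H}.
{F, H}⁺: FH→BEG adds B, E, G → {B, E, F, G, H}. Minimal: {H}⁺ = {H}; {F}⁺ = {F} — none reach the full schema.
Any other superkey contains one of these as a subset, so there are no further candidate keys.

{B}, {E}, {F, H}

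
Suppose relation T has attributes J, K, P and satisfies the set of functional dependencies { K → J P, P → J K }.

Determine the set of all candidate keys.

{K}, {P}

{K}⁺: K→JP adds J, P → {J, K, P}.
{P}⁺: P→JK adds J, K → {J, K, P}.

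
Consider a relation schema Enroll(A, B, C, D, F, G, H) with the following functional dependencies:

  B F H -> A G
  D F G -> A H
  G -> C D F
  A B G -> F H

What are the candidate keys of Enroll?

Attribute B never appears on the right-hand side of any dependency, so B must belong to every candidate key.
{B}⁺ = {B}, which is not all of the schema, so we must add further attributes.
{B, G}⁺: G→CDF adds C, D, F; DFG→AH adds A, H → {A, B, C, D, F, G, H}. Minimal: {G}⁺ = {A, C, D, F, G, H}; {B}⁺ = {B} — none reach the full schema.
{B, F, H}⁺: BFH→AG adds A, G; G→CDF adds C, D → {A, B, C, D, F, G, H}. Minimal: {F, H}⁺ = {F, H}; {B, H}⁺ = {B, H}; {B, F}⁺ = {B, F} — none reach the full schema.
Any other superkey contains one of these as a subset, so there are no further candidate keys.

(B, G), (B, F, H)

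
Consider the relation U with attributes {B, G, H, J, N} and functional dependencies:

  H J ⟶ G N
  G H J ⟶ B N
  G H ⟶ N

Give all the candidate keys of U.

{H, J}

Attributes H, J never appear on any right-hand side, so every candidate key must contain {H, J}.
{H, J}⁺ = {B, G, H, J, N}, which is all of the schema, so {H, J} is the only candidate key.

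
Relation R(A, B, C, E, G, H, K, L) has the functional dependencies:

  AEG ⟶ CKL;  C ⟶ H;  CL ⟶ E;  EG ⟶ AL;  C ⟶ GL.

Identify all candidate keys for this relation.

Attribute B never appears on the right-hand side of any dependency, so B must belong to every candidate key.
{B}⁺ = {B}, which is not all of the schema, so we must add further attributes.
{B, C}⁺: C→H adds H; C→GL adds G, L; CL→E adds E; EG→AL adds A; AEG→CKL adds K → {A, B, C, E, G, H, K, L}. Minimal: {C}⁺ = {A, C, E, G, H, K, L}; {B}⁺ = {B} — none reach the full schema.
{B, E, G}⁺: EG→AL adds A, L; AEG→CKL adds C, K; C→H adds H → {A, B, C, E, G, H, K, L}. Minimal: {E, G}⁺ = {A, C, E, G, H, K, L}; {B, G}⁺ = {B, G}; {B, E}⁺ = {B, E} — none reach the full schema.
Any other superkey contains one of these as a subset, so there are no further candidate keys.

{B, C}; {B, E, G}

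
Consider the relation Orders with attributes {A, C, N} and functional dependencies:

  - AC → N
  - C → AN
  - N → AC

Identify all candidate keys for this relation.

{C}⁺: C→AN adds A, N → {A, C, N}.
{N}⁺: N→AC adds A, C → {A, C, N}.

{C}, {N}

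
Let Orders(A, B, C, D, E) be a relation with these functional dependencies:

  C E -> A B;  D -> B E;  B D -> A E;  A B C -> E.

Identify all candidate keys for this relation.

Attributes C, D never appear on any right-hand side, so every candidate key must contain {C, D}.
{C, D}⁺ = {A, B, C, D, E}, which is all of the schema, so {C, D} is the only candidate key.

CD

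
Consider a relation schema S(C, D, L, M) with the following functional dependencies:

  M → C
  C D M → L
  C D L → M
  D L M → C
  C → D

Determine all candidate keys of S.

{M}⁺: M→C adds C; C→D adds D; CDM→L adds L → {C, D, L, M}.
{C, L}⁺: C→D adds D; CDL→M adds M → {C, D, L, M}. Minimal: {L}⁺ = {L}; {C}⁺ = {C, D} — none reach the full schema.
Any other superkey contains one of these as a subset, so there are no further candidate keys.

M, CL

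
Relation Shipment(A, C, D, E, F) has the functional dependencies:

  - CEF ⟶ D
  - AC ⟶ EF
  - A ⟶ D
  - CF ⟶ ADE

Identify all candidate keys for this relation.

Attribute C never appears on the right-hand side of any dependency, so C must belong to every candidate key.
{C}⁺ = {C}, which is not all of the schema, so we must add further attributes.
{A, C}⁺: AC→EF adds E, F; A→D adds D → {A, C, D, E, F}. Minimal: {C}⁺ = {C}; {A}⁺ = {A, D} — none reach the full schema.
{C, F}⁺: CF→ADE adds A, D, E → {A, C, D, E, F}. Minimal: {F}⁺ = {F}; {C}⁺ = {C} — none reach the full schema.
Any other superkey contains one of these as a subset, so there are no further candidate keys.

AC, CF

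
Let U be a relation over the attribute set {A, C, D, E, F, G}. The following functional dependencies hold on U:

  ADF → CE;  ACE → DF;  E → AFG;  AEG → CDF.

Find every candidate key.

{E}⁺: E→AFG adds A, F, G; AEG→CDF adds C, D → {A, C, D, E, F, G}.
{A, D, F}⁺: ADF→CE adds C, E; E→AFG adds G → {A, C, D, E, F, G}. Minimal: {D, F}⁺ = {D, F}; {A, F}⁺ = {A, F}; {A, D}⁺ = {A, D} — none reach the full schema.
Any other superkey contains one of these as a subset, so there are no further candidate keys.

E; ADF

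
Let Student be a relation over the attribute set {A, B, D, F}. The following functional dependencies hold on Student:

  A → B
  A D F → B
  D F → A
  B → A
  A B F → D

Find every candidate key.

{A, F}, {B, F}, {D, F}

Attribute F never appears on the right-hand side of any dependency, so F must belong to every candidate key.
{F}⁺ = {F}, which is not all of the schema, so we must add further attributes.
{A, F}⁺: A→B adds B; ABF→D adds D → {A, B, D, F}. Minimal: {F}⁺ = {F}; {A}⁺ = {A, B} — none reach the full schema.
{B, F}⁺: B→A adds A; ABF→D adds D → {A, B, D, F}. Minimal: {F}⁺ = {F}; {B}⁺ = {A, B} — none reach the full schema.
{D, F}⁺: DF→A adds A; A→B adds B → {A, B, D, F}. Minimal: {F}⁺ = {F}; {D}⁺ = {D} — none reach the full schema.
Any other superkey contains one of these as a subset, so there are no further candidate keys.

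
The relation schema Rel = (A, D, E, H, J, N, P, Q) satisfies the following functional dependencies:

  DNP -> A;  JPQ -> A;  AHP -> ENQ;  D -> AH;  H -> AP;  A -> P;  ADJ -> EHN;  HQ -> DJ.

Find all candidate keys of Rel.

{D}⁺: D→AH adds A, H; H→AP adds P; AHP→ENQ adds E, N, Q; HQ→DJ adds J → {A, D, E, H, J, N, P, Q}.
{H}⁺: H→AP adds A, P; AHP→ENQ adds E, N, Q; HQ→DJ adds D, J → {A, D, E, H, J, N, P, Q}.
Any other superkey contains one of these as a subset, so there are no further candidate keys.

D, H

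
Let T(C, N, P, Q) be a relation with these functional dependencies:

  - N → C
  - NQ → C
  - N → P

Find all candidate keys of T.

{N, Q}⁺: N→C adds C; N→P adds P → {C, N, P, Q}.
No other minimal superkey exists.

NQ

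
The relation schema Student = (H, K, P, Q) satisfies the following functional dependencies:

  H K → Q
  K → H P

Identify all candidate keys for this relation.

{K}⁺: K→HP adds H, P; HK→Q adds Q → {H, K, P, Q}.
No other minimal superkey exists.

(K)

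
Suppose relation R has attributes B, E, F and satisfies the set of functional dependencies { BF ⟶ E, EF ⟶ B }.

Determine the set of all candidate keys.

Attribute F never appears on the right-hand side of any dependency, so F must belong to every candidate key.
{F}⁺ = {F}, which is not all of the schema, so we must add further attributes.
{B, F}⁺: BF→E adds E → {B, E, F}.
{E, F}⁺: EF→B adds B → {B, E, F}.

BF, EF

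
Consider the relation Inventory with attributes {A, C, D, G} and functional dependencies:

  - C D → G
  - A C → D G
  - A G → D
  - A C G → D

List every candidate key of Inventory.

(A, C)

Attributes A, C never appear on any right-hand side, so every candidate key must contain {A, C}.
{A, C}⁺ = {A, C, D, G}, which is all of the schema, so {A, C} is the only candidate key.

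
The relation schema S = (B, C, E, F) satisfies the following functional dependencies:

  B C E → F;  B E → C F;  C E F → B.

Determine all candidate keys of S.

{B, E}; {C, E, F}

Attribute E never appears on the right-hand side of any dependency, so E must belong to every candidate key.
{E}⁺ = {E}, which is not all of the schema, so we must add further attributes.
{B, E}⁺: BE→CF adds C, F → {B, C, E, F}. Minimal: {E}⁺ = {E}; {B}⁺ = {B} — none reach the full schema.
{C, E, F}⁺: CEF→B adds B → {B, C, E, F}. Minimal: {E, F}⁺ = {E, F}; {C, F}⁺ = {C, F}; {C, E}⁺ = {C, E} — none reach the full schema.
Any other superkey contains one of these as a subset, so there are no further candidate keys.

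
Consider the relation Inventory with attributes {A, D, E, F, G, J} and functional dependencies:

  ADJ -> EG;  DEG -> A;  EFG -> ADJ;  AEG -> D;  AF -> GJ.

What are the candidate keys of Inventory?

{A, D, F}; {A, E, F}; {E, F, G}

Attribute F never appears on the right-hand side of any dependency, so F must belong to every candidate key.
{F}⁺ = {F}, which is not all of the schema, so we must add further attributes.
{A, D, F}⁺: AF→GJ adds G, J; ADJ→EG adds E → {A, D, E, F, G, J}. Minimal: {D, F}⁺ = {D, F}; {A, F}⁺ = {A, F, G, J}; {A, D}⁺ = {A, D} — none reach the full schema.
{A, E, F}⁺: AF→GJ adds G, J; EFG→ADJ adds D → {A, D, E, F, G, J}. Minimal: {E, F}⁺ = {E, F}; {A, F}⁺ = {A, F, G, J}; {A, E}⁺ = {A, E} — none reach the full schema.
{E, F, G}⁺: EFG→ADJ adds A, D, J → {A, D, E, F, G, J}. Minimal: {F, G}⁺ = {F, G}; {E, G}⁺ = {E, G}; {E, F}⁺ = {E, F} — none reach the full schema.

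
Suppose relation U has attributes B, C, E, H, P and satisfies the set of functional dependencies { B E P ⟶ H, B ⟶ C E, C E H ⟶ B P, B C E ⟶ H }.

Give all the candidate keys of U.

{B}⁺: B→CE adds C, E; BCE→H adds H; CEH→BP adds P → {B, C, E, H, P}.
{C, E, H}⁺: CEH→BP adds B, P → {B, C, E, H, P}.
Any other superkey contains one of these as a subset, so there are no further candidate keys.

(B); (C, E, H)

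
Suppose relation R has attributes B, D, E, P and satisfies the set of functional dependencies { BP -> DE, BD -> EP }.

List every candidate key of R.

Attribute B never appears on the right-hand side of any dependency, so B must belong to every candidate key.
{B}⁺ = {B}, which is not all of the schema, so we must add further attributes.
{B, D}⁺: BD→EP adds E, P → {B, D, E, P}.
{B, P}⁺: BP→DE adds D, E → {B, D, E, P}.
Any other superkey contains one of these as a subset, so there are no further candidate keys.

(B, D), (B, P)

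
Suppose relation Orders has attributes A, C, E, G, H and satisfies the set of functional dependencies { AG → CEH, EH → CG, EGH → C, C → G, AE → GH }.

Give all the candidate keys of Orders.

Attribute A never appears on the right-hand side of any dependency, so A must belong to every candidate key.
{A}⁺ = {A}, which is not all of the schema, so we must add further attributes.
{A, C}⁺: C→G adds G; AG→CEH adds E, H → {A, C, E, G, H}.
{A, E}⁺: AE→GH adds G, H; AG→CEH adds C → {A, C, E, G, H}.
{A, G}⁺: AG→CEH adds C, E, H → {A, C, E, G, H}.
Any other superkey contains one of these as a subset, so there are no further candidate keys.

(A, C), (A, E), (A, G)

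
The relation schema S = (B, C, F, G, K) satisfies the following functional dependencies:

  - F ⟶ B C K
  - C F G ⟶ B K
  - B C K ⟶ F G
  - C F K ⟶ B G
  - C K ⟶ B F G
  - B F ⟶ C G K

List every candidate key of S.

{F}⁺: F→BCK adds B, C, K; BCK→FG adds G → {B, C, F, G, K}.
{C, K}⁺: CK→BFG adds B, F, G → {B, C, F, G, K}. Minimal: {K}⁺ = {K}; {C}⁺ = {C} — none reach the full schema.

{F}; {C, K}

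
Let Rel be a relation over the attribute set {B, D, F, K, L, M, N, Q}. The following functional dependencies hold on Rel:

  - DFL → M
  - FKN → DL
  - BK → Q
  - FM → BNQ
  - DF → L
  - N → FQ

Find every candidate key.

{K, N}, {D, F, K}, {F, K, M}

Attribute K never appears on the right-hand side of any dependency, so K must belong to every candidate key.
{K}⁺ = {K}, which is not all of the schema, so we must add further attributes.
{K, N}⁺: N→FQ adds F, Q; FKN→DL adds D, L; DFL→M adds M; FM→BNQ adds B → {B, D, F, K, L, M, N, Q}. Minimal: {N}⁺ = {F, N, Q}; {K}⁺ = {K} — none reach the full schema.
{D, F, K}⁺: DF→L adds L; DFL→M adds M; FM→BNQ adds B, N, Q → {B, D, F, K, L, M, N, Q}. Minimal: {F, K}⁺ = {F, K}; {D, K}⁺ = {D, K}; {D, F}⁺ = {B, D, F, L, M, N, Q} — none reach the full schema.
{F, K, M}⁺: FM→BNQ adds B, N, Q; FKN→DL adds D, L → {B, D, F, K, L, M, N, Q}. Minimal: {K, M}⁺ = {K, M}; {F, M}⁺ = {B, F, M, N, Q}; {F, K}⁺ = {F, K} — none reach the full schema.
Any other superkey contains one of these as a subset, so there are no further candidate keys.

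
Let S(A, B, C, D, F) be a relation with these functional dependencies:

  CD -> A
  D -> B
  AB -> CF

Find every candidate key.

(A, D), (C, D)

Attribute D never appears on the right-hand side of any dependency, so D must belong to every candidate key.
{D}⁺ = {B, D}, which is not all of the schema, so we must add further attributes.
{A, D}⁺: D→B adds B; AB→CF adds C, F → {A, B, C, D, F}. Minimal: {D}⁺ = {B, D}; {A}⁺ = {A} — none reach the full schema.
{C, D}⁺: CD→A adds A; D→B adds B; AB→CF adds F → {A, B, C, D, F}. Minimal: {D}⁺ = {B, D}; {C}⁺ = {C} — none reach the full schema.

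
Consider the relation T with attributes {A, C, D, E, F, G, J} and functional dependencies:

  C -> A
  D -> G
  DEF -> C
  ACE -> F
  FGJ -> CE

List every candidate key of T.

Attributes D, J never appear on any right-hand side, so every candidate key must contain {D, J}.
{D, J}⁺ = {D, G, J}, which is not all of the schema, so we must add further attributes.
{D, F, J}⁺: D→G adds G; FGJ→CE adds C, E; C→A adds A → {A, C, D, E, F, G, J}. Minimal: {F, J}⁺ = {F, J}; {D, J}⁺ = {D, G, J}; {D, F}⁺ = {D, F, G} — none reach the full schema.
{C, D, E, J}⁺: C→A adds A; D→G adds G; ACE→F adds F → {A, C, D, E, F, G, J}. Minimal: {D, E, J}⁺ = {D, E, G, J}; {C, E, J}⁺ = {A, C, E, F, J}; {C, D, J}⁺ = {A, C, D, G, J}; … — none reach the full schema.

DFJ; CDEJ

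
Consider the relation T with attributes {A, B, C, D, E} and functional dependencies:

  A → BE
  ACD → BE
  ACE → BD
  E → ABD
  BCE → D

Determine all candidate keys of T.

(A, C), (C, E)

Attribute C never appears on the right-hand side of any dependency, so C must belong to every candidate key.
{C}⁺ = {C}, which is not all of the schema, so we must add further attributes.
{A, C}⁺: A→BE adds B, E; ACE→BD adds D → {A, B, C, D, E}. Minimal: {C}⁺ = {C}; {A}⁺ = {A, B, D, E} — none reach the full schema.
{C, E}⁺: E→ABD adds A, B, D → {A, B, C, D, E}. Minimal: {E}⁺ = {A, B, D, E}; {C}⁺ = {C} — none reach the full schema.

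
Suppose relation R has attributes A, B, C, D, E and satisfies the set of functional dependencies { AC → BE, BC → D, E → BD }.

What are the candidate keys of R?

AC

Attributes A, C never appear on any right-hand side, so every candidate key must contain {A, C}.
{A, C}⁺ = {A, B, C, D, E}, which is all of the schema, so {A, C} is the only candidate key.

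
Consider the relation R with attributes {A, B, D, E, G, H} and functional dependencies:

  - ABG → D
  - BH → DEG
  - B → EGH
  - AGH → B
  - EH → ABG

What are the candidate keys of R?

{B}⁺: B→EGH adds E, G, H; EH→ABG adds A; ABG→D adds D → {A, B, D, E, G, H}.
{E, H}⁺: EH→ABG adds A, B, G; ABG→D adds D → {A, B, D, E, G, H}. Minimal: {H}⁺ = {H}; {E}⁺ = {E} — none reach the full schema.
{A, G, H}⁺: AGH→B adds B; ABG→D adds D; BH→DEG adds E → {A, B, D, E, G, H}. Minimal: {G, H}⁺ = {G, H}; {A, H}⁺ = {A, H}; {A, G}⁺ = {A, G} — none reach the full schema.

{B}, {E, H}, {A, G, H}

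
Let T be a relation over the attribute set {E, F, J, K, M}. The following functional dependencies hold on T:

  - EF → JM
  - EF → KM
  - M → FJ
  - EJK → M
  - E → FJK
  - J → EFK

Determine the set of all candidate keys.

(E); (J); (M)

{E}⁺: E→FJK adds F, J, K; EF→JM adds M → {E, F, J, K, M}.
{J}⁺: J→EFK adds E, F, K; EF→JM adds M → {E, F, J, K, M}.
{M}⁺: M→FJ adds F, J; J→EFK adds E, K → {E, F, J, K, M}.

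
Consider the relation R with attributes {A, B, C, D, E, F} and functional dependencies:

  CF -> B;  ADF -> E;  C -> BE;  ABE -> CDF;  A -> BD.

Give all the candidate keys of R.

Attribute A never appears on the right-hand side of any dependency, so A must belong to every candidate key.
{A}⁺ = {A, B, D}, which is not all of the schema, so we must add further attributes.
{A, C}⁺: C→BE adds B, E; ABE→CDF adds D, F → {A, B, C, D, E, F}. Minimal: {C}⁺ = {B, C, E}; {A}⁺ = {A, B, D} — none reach the full schema.
{A, E}⁺: A→BD adds B, D; ABE→CDF adds C, F → {A, B, C, D, E, F}. Minimal: {E}⁺ = {E}; {A}⁺ = {A, B, D} — none reach the full schema.
{A, F}⁺: A→BD adds B, D; ADF→E adds E; ABE→CDF adds C → {A, B, C, D, E, F}. Minimal: {F}⁺ = {F}; {A}⁺ = {A, B, D} — none reach the full schema.
Any other superkey contains one of these as a subset, so there are no further candidate keys.

AC, AE, AF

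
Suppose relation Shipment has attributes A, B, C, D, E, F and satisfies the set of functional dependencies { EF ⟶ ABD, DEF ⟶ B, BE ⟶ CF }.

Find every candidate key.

{B, E}⁺: BE→CF adds C, F; EF→ABD adds A, D → {A, B, C, D, E, F}. Minimal: {E}⁺ = {E}; {B}⁺ = {B} — none reach the full schema.
{E, F}⁺: EF→ABD adds A, B, D; BE→CF adds C → {A, B, C, D, E, F}. Minimal: {F}⁺ = {F}; {E}⁺ = {E} — none reach the full schema.
Any other superkey contains one of these as a subset, so there are no further candidate keys.

{B, E}, {E, F}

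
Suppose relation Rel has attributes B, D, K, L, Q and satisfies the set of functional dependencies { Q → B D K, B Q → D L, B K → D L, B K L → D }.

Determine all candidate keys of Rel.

{Q}

{Q}⁺: Q→BDK adds B, D, K; BQ→DL adds L → {B, D, K, L, Q}.
No other minimal superkey exists.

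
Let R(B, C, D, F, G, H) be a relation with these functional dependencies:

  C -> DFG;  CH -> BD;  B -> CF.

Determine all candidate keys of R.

Attribute H never appears on the right-hand side of any dependency, so H must belong to every candidate key.
{H}⁺ = {H}, which is not all of the schema, so we must add further attributes.
{B, H}⁺: B→CF adds C, F; C→DFG adds D, G → {B, C, D, F, G, H}.
{C, H}⁺: C→DFG adds D, F, G; CH→BD adds B → {B, C, D, F, G, H}.
Any other superkey contains one of these as a subset, so there are no further candidate keys.

{B, H}, {C, H}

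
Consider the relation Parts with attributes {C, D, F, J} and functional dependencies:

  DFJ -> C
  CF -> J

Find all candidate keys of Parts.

{C, D, F}, {D, F, J}

Attributes D, F never appear on any right-hand side, so every candidate key must contain {D, F}.
{D, F}⁺ = {D, F}, which is not all of the schema, so we must add further attributes.
{C, D, F}⁺: CF→J adds J → {C, D, F, J}. Minimal: {D, F}⁺ = {D, F}; {C, F}⁺ = {C, F, J}; {C, D}⁺ = {C, D} — none reach the full schema.
{D, F, J}⁺: DFJ→C adds C → {C, D, F, J}. Minimal: {F, J}⁺ = {F, J}; {D, J}⁺ = {D, J}; {D, F}⁺ = {D, F} — none reach the full schema.
Any other superkey contains one of these as a subset, so there are no further candidate keys.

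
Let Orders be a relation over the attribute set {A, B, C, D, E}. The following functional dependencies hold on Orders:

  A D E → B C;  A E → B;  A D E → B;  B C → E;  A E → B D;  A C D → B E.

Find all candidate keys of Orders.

{A, E}; {A, B, C}; {A, C, D}

Attribute A never appears on the right-hand side of any dependency, so A must belong to every candidate key.
{A}⁺ = {A}, which is not all of the schema, so we must add further attributes.
{A, E}⁺: AE→B adds B; AE→BD adds D; ADE→BC adds C → {A, B, C, D, E}. Minimal: {E}⁺ = {E}; {A}⁺ = {A} — none reach the full schema.
{A, B, C}⁺: BC→E adds E; AE→BD adds D → {A, B, C, D, E}. Minimal: {B, C}⁺ = {B, C, E}; {A, C}⁺ = {A, C}; {A, B}⁺ = {A, B} — none reach the full schema.
{A, C, D}⁺: ACD→BE adds B, E → {A, B, C, D, E}. Minimal: {C, D}⁺ = {C, D}; {A, D}⁺ = {A, D}; {A, C}⁺ = {A, C} — none reach the full schema.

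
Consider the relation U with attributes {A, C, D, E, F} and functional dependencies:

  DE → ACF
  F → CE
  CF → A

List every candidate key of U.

Attribute D never appears on the right-hand side of any dependency, so D must belong to every candidate key.
{D}⁺ = {D}, which is not all of the schema, so we must add further attributes.
{D, E}⁺: DE→ACF adds A, C, F → {A, C, D, E, F}. Minimal: {E}⁺ = {E}; {D}⁺ = {D} — none reach the full schema.
{D, F}⁺: F→CE adds C, E; CF→A adds A → {A, C, D, E, F}. Minimal: {F}⁺ = {A, C, E, F}; {D}⁺ = {D} — none reach the full schema.

(D, E), (D, F)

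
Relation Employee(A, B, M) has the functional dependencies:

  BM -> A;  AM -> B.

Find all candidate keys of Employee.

{A, M}; {B, M}

Attribute M never appears on the right-hand side of any dependency, so M must belong to every candidate key.
{M}⁺ = {M}, which is not all of the schema, so we must add further attributes.
{A, M}⁺: AM→B adds B → {A, B, M}. Minimal: {M}⁺ = {M}; {A}⁺ = {A} — none reach the full schema.
{B, M}⁺: BM→A adds A → {A, B, M}. Minimal: {M}⁺ = {M}; {B}⁺ = {B} — none reach the full schema.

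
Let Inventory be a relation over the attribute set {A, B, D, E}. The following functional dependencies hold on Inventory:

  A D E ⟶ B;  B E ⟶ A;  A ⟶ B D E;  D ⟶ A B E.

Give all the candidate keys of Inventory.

{A}⁺: A→BDE adds B, D, E → {A, B, D, E}.
{D}⁺: D→ABE adds A, B, E → {A, B, D, E}.
{B, E}⁺: BE→A adds A; A→BDE adds D → {A, B, D, E}. Minimal: {E}⁺ = {E}; {B}⁺ = {B} — none reach the full schema.

(A); (D); (B, E)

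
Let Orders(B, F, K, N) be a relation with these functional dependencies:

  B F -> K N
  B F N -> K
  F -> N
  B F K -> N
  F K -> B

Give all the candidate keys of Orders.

BF, FK

Attribute F never appears on the right-hand side of any dependency, so F must belong to every candidate key.
{F}⁺ = {F, N}, which is not all of the schema, so we must add further attributes.
{B, F}⁺: BF→KN adds K, N → {B, F, K, N}.
{F, K}⁺: F→N adds N; FK→B adds B → {B, F, K, N}.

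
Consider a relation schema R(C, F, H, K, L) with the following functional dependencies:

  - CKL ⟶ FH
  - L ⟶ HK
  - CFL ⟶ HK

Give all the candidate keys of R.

{C, L}

Attributes C, L never appear on any right-hand side, so every candidate key must contain {C, L}.
{C, L}⁺ = {C, F, H, K, L}, which is all of the schema, so {C, L} is the only candidate key.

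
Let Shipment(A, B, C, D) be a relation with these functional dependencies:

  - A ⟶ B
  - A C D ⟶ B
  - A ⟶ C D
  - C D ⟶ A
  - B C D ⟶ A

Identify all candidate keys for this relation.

{A}⁺: A→B adds B; A→CD adds C, D → {A, B, C, D}.
{C, D}⁺: CD→A adds A; A→B adds B → {A, B, C, D}. Minimal: {D}⁺ = {D}; {C}⁺ = {C} — none reach the full schema.

A, CD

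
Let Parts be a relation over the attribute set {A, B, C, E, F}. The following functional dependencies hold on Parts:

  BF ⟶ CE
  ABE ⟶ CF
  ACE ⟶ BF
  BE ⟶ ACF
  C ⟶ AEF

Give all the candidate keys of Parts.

{C}, {B, E}, {B, F}

{C}⁺: C→AEF adds A, E, F; ACE→BF adds B → {A, B, C, E, F}.
{B, E}⁺: BE→ACF adds A, C, F → {A, B, C, E, F}. Minimal: {E}⁺ = {E}; {B}⁺ = {B} — none reach the full schema.
{B, F}⁺: BF→CE adds C, E; BE→ACF adds A → {A, B, C, E, F}. Minimal: {F}⁺ = {F}; {B}⁺ = {B} — none reach the full schema.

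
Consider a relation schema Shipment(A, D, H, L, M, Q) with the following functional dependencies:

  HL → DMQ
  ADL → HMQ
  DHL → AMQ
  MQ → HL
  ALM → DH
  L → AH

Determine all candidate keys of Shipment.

{L}⁺: L→AH adds A, H; HL→DMQ adds D, M, Q → {A, D, H, L, M, Q}.
{M, Q}⁺: MQ→HL adds H, L; L→AH adds A; HL→DMQ adds D → {A, D, H, L, M, Q}. Minimal: {Q}⁺ = {Q}; {M}⁺ = {M} — none reach the full schema.
Any other superkey contains one of these as a subset, so there are no further candidate keys.

{L}; {M, Q}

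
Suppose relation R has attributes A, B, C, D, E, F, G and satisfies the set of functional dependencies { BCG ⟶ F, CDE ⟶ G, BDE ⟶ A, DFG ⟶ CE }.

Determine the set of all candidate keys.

BCDE, BCDG, BDFG

Attributes B, D never appear on any right-hand side, so every candidate key must contain {B, D}.
{B, D}⁺ = {B, D}, which is not all of the schema, so we must add further attributes.
{B, C, D, E}⁺: CDE→G adds G; BDE→A adds A; BCG→F adds F → {A, B, C, D, E, F, G}.
{B, C, D, G}⁺: BCG→F adds F; DFG→CE adds E; BDE→A adds A → {A, B, C, D, E, F, G}.
{B, D, F, G}⁺: DFG→CE adds C, E; BDE→A adds A → {A, B, C, D, E, F, G}.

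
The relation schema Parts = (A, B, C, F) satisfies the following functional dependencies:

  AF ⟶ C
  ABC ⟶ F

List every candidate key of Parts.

{A, B, C}, {A, B, F}

{A, B, C}⁺: ABC→F adds F → {A, B, C, F}. Minimal: {B, C}⁺ = {B, C}; {A, C}⁺ = {A, C}; {A, B}⁺ = {A, B} — none reach the full schema.
{A, B, F}⁺: AF→C adds C → {A, B, C, F}. Minimal: {B, F}⁺ = {B, F}; {A, F}⁺ = {A, C, F}; {A, B}⁺ = {A, B} — none reach the full schema.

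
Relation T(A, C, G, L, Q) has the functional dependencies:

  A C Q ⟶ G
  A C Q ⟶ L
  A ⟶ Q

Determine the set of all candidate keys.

(A, C)

{A, C}⁺: A→Q adds Q; ACQ→G adds G; ACQ→L adds L → {A, C, G, L, Q}. Minimal: {C}⁺ = {C}; {A}⁺ = {A, Q} — none reach the full schema.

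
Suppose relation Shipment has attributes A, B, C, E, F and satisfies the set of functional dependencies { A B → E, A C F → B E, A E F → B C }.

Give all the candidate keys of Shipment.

Attributes A, F never appear on any right-hand side, so every candidate key must contain {A, F}.
{A, F}⁺ = {A, F}, which is not all of the schema, so we must add further attributes.
{A, B, F}⁺: AB→E adds E; AEF→BC adds C → {A, B, C, E, F}. Minimal: {B, F}⁺ = {B, F}; {A, F}⁺ = {A, F}; {A, B}⁺ = {A, B, E} — none reach the full schema.
{A, C, F}⁺: ACF→BE adds B, E → {A, B, C, E, F}. Minimal: {C, F}⁺ = {C, F}; {A, F}⁺ = {A, F}; {A, C}⁺ = {A, C} — none reach the full schema.
{A, E, F}⁺: AEF→BC adds B, C → {A, B, C, E, F}. Minimal: {E, F}⁺ = {E, F}; {A, F}⁺ = {A, F}; {A, E}⁺ = {A, E} — none reach the full schema.

ABF; ACF; AEF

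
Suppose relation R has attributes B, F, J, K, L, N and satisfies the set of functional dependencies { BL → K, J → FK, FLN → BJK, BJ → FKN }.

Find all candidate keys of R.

{B, J, L}⁺: BL→K adds K; J→FK adds F; BJ→FKN adds N → {B, F, J, K, L, N}.
{F, L, N}⁺: FLN→BJK adds B, J, K → {B, F, J, K, L, N}.
{J, L, N}⁺: J→FK adds F, K; FLN→BJK adds B → {B, F, J, K, L, N}.
Any other superkey contains one of these as a subset, so there are no further candidate keys.

BJL; FLN; JLN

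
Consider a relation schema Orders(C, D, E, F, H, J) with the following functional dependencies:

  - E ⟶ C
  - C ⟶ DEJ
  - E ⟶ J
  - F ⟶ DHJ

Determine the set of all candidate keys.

Attribute F never appears on the right-hand side of any dependency, so F must belong to every candidate key.
{F}⁺ = {D, F, H, J}, which is not all of the schema, so we must add further attributes.
{C, F}⁺: C→DEJ adds D, E, J; F→DHJ adds H → {C, D, E, F, H, J}. Minimal: {F}⁺ = {D, F, H, J}; {C}⁺ = {C, D, E, J} — none reach the full schema.
{E, F}⁺: E→C adds C; C→DEJ adds D, J; F→DHJ adds H → {C, D, E, F, H, J}. Minimal: {F}⁺ = {D, F, H, J}; {E}⁺ = {C, D, E, J} — none reach the full schema.
Any other superkey contains one of these as a subset, so there are no further candidate keys.

CF, EF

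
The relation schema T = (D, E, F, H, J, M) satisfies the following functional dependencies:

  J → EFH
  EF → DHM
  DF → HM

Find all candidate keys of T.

Attribute J never appears on the right-hand side of any dependency, so J must belong to every candidate key.
{J}⁺ = {D, E, F, H, J, M}, which is all of the schema, so {J} is the only candidate key.

{J}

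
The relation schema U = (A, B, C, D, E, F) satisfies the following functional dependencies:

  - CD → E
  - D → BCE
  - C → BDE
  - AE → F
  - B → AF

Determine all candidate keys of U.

{C}⁺: C→BDE adds B, D, E; B→AF adds A, F → {A, B, C, D, E, F}.
{D}⁺: D→BCE adds B, C, E; B→AF adds A, F → {A, B, C, D, E, F}.
Any other superkey contains one of these as a subset, so there are no further candidate keys.

{C}; {D}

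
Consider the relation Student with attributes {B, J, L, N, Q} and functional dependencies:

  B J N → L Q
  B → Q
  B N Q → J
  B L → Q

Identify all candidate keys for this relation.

Attributes B, N never appear on any right-hand side, so every candidate key must contain {B, N}.
{B, N}⁺ = {B, J, L, N, Q}, which is all of the schema, so {B, N} is the only candidate key.

(B, N)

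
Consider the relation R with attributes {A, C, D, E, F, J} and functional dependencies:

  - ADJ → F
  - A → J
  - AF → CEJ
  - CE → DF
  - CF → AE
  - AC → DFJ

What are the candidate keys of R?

AC, AD, AF, CE, CF

{A, C}⁺: A→J adds J; AC→DFJ adds D, F; AF→CEJ adds E → {A, C, D, E, F, J}.
{A, D}⁺: A→J adds J; ADJ→F adds F; AF→CEJ adds C, E → {A, C, D, E, F, J}.
{A, F}⁺: A→J adds J; AF→CEJ adds C, E; CE→DF adds D → {A, C, D, E, F, J}.
{C, E}⁺: CE→DF adds D, F; CF→AE adds A; AC→DFJ adds J → {A, C, D, E, F, J}.
{C, F}⁺: CF→AE adds A, E; AC→DFJ adds D, J → {A, C, D, E, F, J}.
Any other superkey contains one of these as a subset, so there are no further candidate keys.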